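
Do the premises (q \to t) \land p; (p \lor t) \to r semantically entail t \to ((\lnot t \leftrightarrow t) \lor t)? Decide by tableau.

Initial set: {((q \to t) \land p); ((p \lor t) \to r); \lnot (t \to ((\lnot t \leftrightarrow t) \lor t))}.
((q \to t) \land p): α-rule — add (q \to t), p.
\lnot (t \to ((\lnot t \leftrightarrow t) \lor t)): α-rule — add t, \lnot ((\lnot t \leftrightarrow t) \lor t).
\lnot ((\lnot t \leftrightarrow t) \lor t): α-rule — add \lnot (\lnot t \leftrightarrow t), \lnot t.
× closes — contains both t and \lnot t.
All 1 branch closes.
Every branch closed, so the premises entail the conclusion.

Yes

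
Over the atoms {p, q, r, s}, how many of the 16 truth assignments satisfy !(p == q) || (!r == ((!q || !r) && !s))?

Initial set: {(!(p == q) || (!r == ((!q || !r) && !s)))}.
(!(p == q) || (!r == ((!q || !r) && !s))): β-rule — branch into !(p == q)  //  (!r == ((!q || !r) && !s)).
  branch 1 (add !(p == q)):
    !(p == q): β-rule — branch into p, !q  //  !p, q.
      branch 1.1 (add p, !q):
        ○ open, literals {p=true, q=false}.
      branch 1.2 (add !p, q):
        ○ open, literals {p=false, q=true}.
  branch 2 (add (!r == ((!q || !r) && !s))):
    (!r == ((!q || !r) && !s)): β-rule — branch into !r, ((!q || !r) && !s)  //  !!r, !((!q || !r) && !s).
      branch 2.1 (add !r, ((!q || !r) && !s)):
        ((!q || !r) && !s): α-rule — add (!q || !r), !s.
        (!q || !r): β-rule — branch into !q  //  !r.
          branch 2.1.1 (add !q):
            ○ open, literals {q=false, r=false, s=false}.
          branch 2.1.2 (add !r):
            ○ open, literals {r=false, s=false}.
      branch 2.2 (add !!r, !((!q || !r) && !s)):
        !((!q || !r) && !s): β-rule — branch into !(!q || !r)  //  !!s.
          branch 2.2.1 (add !(!q || !r)):
            !(!q || !r): α-rule — add !!q, !!r.
            ○ open, literals {q=true, r=true}.
          branch 2.2.2 (add !!s):
            ○ open, literals {r=true, s=true}.
0 branches closed, 6 open.
Each open branch fixes some atoms; the unmentioned ones are free. Counting distinct full assignments: branch {p=true, q=false} (r, s) contributes 4 new; branch {p=false, q=true} (r, s) contributes 4 new; branch {q=false, r=false, s=false} (p) contributes 1 new; branch {r=false, s=false} (p, q) contributes 1 new; branch {q=true, r=true} (p, s) contributes 2 new; branch {r=true, s=true} (p, q) contributes 1 new. Total: 13.

13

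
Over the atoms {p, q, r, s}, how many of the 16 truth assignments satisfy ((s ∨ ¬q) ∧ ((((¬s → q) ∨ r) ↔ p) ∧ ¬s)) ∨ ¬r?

9

Initial set: {T (((s ∨ ¬q) ∧ ((((¬s → q) ∨ r) ↔ p) ∧ ¬s)) ∨ ¬r)}.
T (((s ∨ ¬q) ∧ ((((¬s → q) ∨ r) ↔ p) ∧ ¬s)) ∨ ¬r): β-rule — branch into T ((s ∨ ¬q) ∧ ((((¬s → q) ∨ r) ↔ p) ∧ ¬s))  //  T ¬r.
  branch 1 (add T ((s ∨ ¬q) ∧ ((((¬s → q) ∨ r) ↔ p) ∧ ¬s))):
    T ((s ∨ ¬q) ∧ ((((¬s → q) ∨ r) ↔ p) ∧ ¬s)): α-rule — add T (s ∨ ¬q), T ((((¬s → q) ∨ r) ↔ p) ∧ ¬s).
    T ((((¬s → q) ∨ r) ↔ p) ∧ ¬s): α-rule — add T (((¬s → q) ∨ r) ↔ p), T ¬s.
    T (s ∨ ¬q): β-rule — branch into T s  //  T ¬q.
      branch 1.1 (add T s):
        × closes — contains both s and ¬s.
      branch 1.2 (add T ¬q):
        T (((¬s → q) ∨ r) ↔ p): β-rule — branch into T ((¬s → q) ∨ r), T p  //  F ((¬s → q) ∨ r), F p.
          branch 1.2.1 (add T ((¬s → q) ∨ r), T p):
            T ((¬s → q) ∨ r): β-rule — branch into T (¬s → q)  //  T r.
              branch 1.2.1.1 (add T (¬s → q)):
                T (¬s → q): β-rule — branch into F ¬s  //  T q.
                  branch 1.2.1.1.1 (add F ¬s):
                    × closes — contains both s and ¬s.
                  branch 1.2.1.1.2 (add T q):
                    × closes — contains both q and ¬q.
              branch 1.2.1.2 (add T r):
                ○ open, literals {p=true, q=false, r=true, s=false}.
          branch 1.2.2 (add F ((¬s → q) ∨ r), F p):
            F ((¬s → q) ∨ r): α-rule — add F (¬s → q), F r.
            F (¬s → q): α-rule — add T ¬s, F q.
            ○ open, literals {p=false, q=false, r=false, s=false}.
  branch 2 (add T ¬r):
    ○ open, literals {r=false}.
3 branches closed, 3 open.
Each open branch fixes some atoms; the unmentioned ones are free. Counting distinct full assignments: branch {p=true, q=false, r=true, s=false} (none free) contributes 1 new; branch {p=false, q=false, r=false, s=false} (none free) contributes 1 new; branch {r=false} (p, q, s) contributes 7 new. Total: 9.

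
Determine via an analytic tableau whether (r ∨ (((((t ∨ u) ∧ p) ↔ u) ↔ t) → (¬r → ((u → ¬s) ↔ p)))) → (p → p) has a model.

Satisfiable

Initial set: {T ((r ∨ (((((t ∨ u) ∧ p) ↔ u) ↔ t) → (¬r → ((u → ¬s) ↔ p)))) → (p → p))}.
T ((r ∨ (((((t ∨ u) ∧ p) ↔ u) ↔ t) → (¬r → ((u → ¬s) ↔ p)))) → (p → p)): β-rule — branch into F (r ∨ (((((t ∨ u) ∧ p) ↔ u) ↔ t) → (¬r → ((u → ¬s) ↔ p))))  //  T (p → p).
  branch 1 (add F (r ∨ (((((t ∨ u) ∧ p) ↔ u) ↔ t) → (¬r → ((u → ¬s) ↔ p))))):
    F (r ∨ (((((t ∨ u) ∧ p) ↔ u) ↔ t) → (¬r → ((u → ¬s) ↔ p)))): α-rule — add F r, F (((((t ∨ u) ∧ p) ↔ u) ↔ t) → (¬r → ((u → ¬s) ↔ p))).
    F (((((t ∨ u) ∧ p) ↔ u) ↔ t) → (¬r → ((u → ¬s) ↔ p))): α-rule — add T ((((t ∨ u) ∧ p) ↔ u) ↔ t), F (¬r → ((u → ¬s) ↔ p)).
    F (¬r → ((u → ¬s) ↔ p)): α-rule — add T ¬r, F ((u → ¬s) ↔ p).
    T ((((t ∨ u) ∧ p) ↔ u) ↔ t): β-rule — branch into T (((t ∨ u) ∧ p) ↔ u), T t  //  F (((t ∨ u) ∧ p) ↔ u), F t.
      branch 1.1 (add T (((t ∨ u) ∧ p) ↔ u), T t):
        F ((u → ¬s) ↔ p): β-rule — branch into T (u → ¬s), F p  //  F (u → ¬s), T p.
          branch 1.1.1 (add T (u → ¬s), F p):
            T (((t ∨ u) ∧ p) ↔ u): β-rule — branch into T ((t ∨ u) ∧ p), T u  //  F ((t ∨ u) ∧ p), F u.
              branch 1.1.1.1 (add T ((t ∨ u) ∧ p), T u):
                T ((t ∨ u) ∧ p): α-rule — add T (t ∨ u), T p.
                × closes — contains both p and ¬p.
              branch 1.1.1.2 (add F ((t ∨ u) ∧ p), F u):
                T (u → ¬s): β-rule — branch into F u  //  T ¬s.
                  branch 1.1.1.2.1 (add F u):
                    F ((t ∨ u) ∧ p): β-rule — branch into F (t ∨ u)  //  F p.
                      branch 1.1.1.2.1.1 (add F (t ∨ u)):
                        F (t ∨ u): α-rule — add F t, F u.
                        × closes — contains both t and ¬t.
                      branch 1.1.1.2.1.2 (add F p):
                        ○ open, literals {p=F, r=F, t=T, u=F}.
                  branch 1.1.1.2.2 (add T ¬s):
                    F ((t ∨ u) ∧ p): β-rule — branch into F (t ∨ u)  //  F p.
                      branch 1.1.1.2.2.1 (add F (t ∨ u)):
                        F (t ∨ u): α-rule — add F t, F u.
                        × closes — contains both t and ¬t.
                      branch 1.1.1.2.2.2 (add F p):
                        ○ open, literals {p=F, r=F, s=F, t=T, u=F}.
          branch 1.1.2 (add F (u → ¬s), T p):
            F (u → ¬s): α-rule — add T u, F ¬s.
            T (((t ∨ u) ∧ p) ↔ u): β-rule — branch into T ((t ∨ u) ∧ p), T u  //  F ((t ∨ u) ∧ p), F u.
              branch 1.1.2.1 (add T ((t ∨ u) ∧ p), T u):
                T ((t ∨ u) ∧ p): α-rule — add T (t ∨ u), T p.
                T (t ∨ u): β-rule — branch into T t  //  T u.
                  branch 1.1.2.1.1 (add T t):
                    ○ open, literals {p=T, r=F, s=T, t=T, u=T}.
                  branch 1.1.2.1.2 (add T u):
                    ○ open, literals {p=T, r=F, s=T, t=T, u=T}.
              branch 1.1.2.2 (add F ((t ∨ u) ∧ p), F u):
                × closes — contains both u and ¬u.
      branch 1.2 (add F (((t ∨ u) ∧ p) ↔ u), F t):
        F ((u → ¬s) ↔ p): β-rule — branch into T (u → ¬s), F p  //  F (u → ¬s), T p.
          branch 1.2.1 (add T (u → ¬s), F p):
            F (((t ∨ u) ∧ p) ↔ u): β-rule — branch into T ((t ∨ u) ∧ p), F u  //  F ((t ∨ u) ∧ p), T u.
              branch 1.2.1.1 (add T ((t ∨ u) ∧ p), F u):
                T ((t ∨ u) ∧ p): α-rule — add T (t ∨ u), T p.
                × closes — contains both p and ¬p.
              branch 1.2.1.2 (add F ((t ∨ u) ∧ p), T u):
                T (u → ¬s): β-rule — branch into F u  //  T ¬s.
                  branch 1.2.1.2.1 (add F u):
                    × closes — contains both u and ¬u.
                  branch 1.2.1.2.2 (add T ¬s):
                    F ((t ∨ u) ∧ p): β-rule — branch into F (t ∨ u)  //  F p.
                      branch 1.2.1.2.2.1 (add F (t ∨ u)):
                        F (t ∨ u): α-rule — add F t, F u.
                        × closes — contains both u and ¬u.
                      branch 1.2.1.2.2.2 (add F p):
                        ○ open, literals {p=F, r=F, s=F, t=F, u=T}.
          branch 1.2.2 (add F (u → ¬s), T p):
            F (u → ¬s): α-rule — add T u, F ¬s.
            F (((t ∨ u) ∧ p) ↔ u): β-rule — branch into T ((t ∨ u) ∧ p), F u  //  F ((t ∨ u) ∧ p), T u.
              branch 1.2.2.1 (add T ((t ∨ u) ∧ p), F u):
                × closes — contains both u and ¬u.
              branch 1.2.2.2 (add F ((t ∨ u) ∧ p), T u):
                F ((t ∨ u) ∧ p): β-rule — branch into F (t ∨ u)  //  F p.
                  branch 1.2.2.2.1 (add F (t ∨ u)):
                    F (t ∨ u): α-rule — add F t, F u.
                    × closes — contains both u and ¬u.
                  branch 1.2.2.2.2 (add F p):
                    × closes — contains both p and ¬p.
  branch 2 (add T (p → p)):
    T (p → p): β-rule — branch into F p  //  T p.
      branch 2.1 (add F p):
        ○ open, literals {p=F}.
      branch 2.2 (add T p):
        ○ open, literals {p=T}.
10 branches closed, 7 open.
An open branch gives a satisfying assignment: p=F, r=F, t=T, u=F.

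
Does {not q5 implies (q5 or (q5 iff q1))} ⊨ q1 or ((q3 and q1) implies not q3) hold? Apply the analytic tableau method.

Yes

Initial set: {(not q5 implies (q5 or (q5 iff q1))); not (q1 or ((q3 and q1) implies not q3))}.
not (q1 or ((q3 and q1) implies not q3)): α-rule — add not q1, not ((q3 and q1) implies not q3).
not ((q3 and q1) implies not q3): α-rule — add (q3 and q1), not not q3.
(q3 and q1): α-rule — add q3, q1.
× closes — contains both q1 and not q1.
All 1 branch closes.
Every branch closed, so the premises entail the conclusion.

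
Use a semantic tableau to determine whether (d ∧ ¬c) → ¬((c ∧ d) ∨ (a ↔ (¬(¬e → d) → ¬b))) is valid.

Assume the negation and expand:
Initial set: {F ((d ∧ ¬c) → ¬((c ∧ d) ∨ (a ↔ (¬(¬e → d) → ¬b))))}.
F ((d ∧ ¬c) → ¬((c ∧ d) ∨ (a ↔ (¬(¬e → d) → ¬b)))): α-rule — add T (d ∧ ¬c), F ¬((c ∧ d) ∨ (a ↔ (¬(¬e → d) → ¬b))).
T (d ∧ ¬c): α-rule — add T d, T ¬c.
F ¬((c ∧ d) ∨ (a ↔ (¬(¬e → d) → ¬b))): β-rule — branch into T (c ∧ d)  //  T (a ↔ (¬(¬e → d) → ¬b)).
  branch 1 (add T (c ∧ d)):
    T (c ∧ d): α-rule — add T c, T d.
    × closes — contains both c and ¬c.
  branch 2 (add T (a ↔ (¬(¬e → d) → ¬b))):
    T (a ↔ (¬(¬e → d) → ¬b)): β-rule — branch into T a, T (¬(¬e → d) → ¬b)  //  F a, F (¬(¬e → d) → ¬b).
      branch 2.1 (add T a, T (¬(¬e → d) → ¬b)):
        T (¬(¬e → d) → ¬b): β-rule — branch into F ¬(¬e → d)  //  T ¬b.
          branch 2.1.1 (add F ¬(¬e → d)):
            F ¬(¬e → d): β-rule — branch into F ¬e  //  T d.
              branch 2.1.1.1 (add F ¬e):
                ○ open, literals {a=T, c=F, d=T, e=T}.
              branch 2.1.1.2 (add T d):
                ○ open, literals {a=T, c=F, d=T}.
          branch 2.1.2 (add T ¬b):
            ○ open, literals {a=T, b=F, c=F, d=T}.
      branch 2.2 (add F a, F (¬(¬e → d) → ¬b)):
        F (¬(¬e → d) → ¬b): α-rule — add T ¬(¬e → d), F ¬b.
        T ¬(¬e → d): α-rule — add T ¬e, F d.
        × closes — contains both d and ¬d.
2 branches closed, 3 open.
An open branch gives a countermodel: a=T, c=F, d=T, e=T (unmentioned atoms arbitrary); under it the original formula is false.

Not valid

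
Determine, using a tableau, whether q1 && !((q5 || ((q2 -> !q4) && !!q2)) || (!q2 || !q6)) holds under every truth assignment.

Not valid

Assume the negation and expand:
Initial set: {!(q1 && !((q5 || ((q2 -> !q4) && !!q2)) || (!q2 || !q6)))}.
!(q1 && !((q5 || ((q2 -> !q4) && !!q2)) || (!q2 || !q6))): β-rule — branch into !q1  //  !!((q5 || ((q2 -> !q4) && !!q2)) || (!q2 || !q6)).
  branch 1 (add !q1):
    ○ open, literals {q1=0}.
  branch 2 (add !!((q5 || ((q2 -> !q4) && !!q2)) || (!q2 || !q6))):
    !!((q5 || ((q2 -> !q4) && !!q2)) || (!q2 || !q6)): β-rule — branch into (q5 || ((q2 -> !q4) && !!q2))  //  (!q2 || !q6).
      branch 2.1 (add (q5 || ((q2 -> !q4) && !!q2))):
        (q5 || ((q2 -> !q4) && !!q2)): β-rule — branch into q5  //  ((q2 -> !q4) && !!q2).
          branch 2.1.1 (add q5):
            ○ open, literals {q5=1}.
          branch 2.1.2 (add ((q2 -> !q4) && !!q2)):
            ((q2 -> !q4) && !!q2): α-rule — add (q2 -> !q4), !!q2.
            !!q2: drop double negation, giving q2.
            (q2 -> !q4): β-rule — branch into !q2  //  !q4.
              branch 2.1.2.1 (add !q2):
                × closes — contains both q2 and !q2.
              branch 2.1.2.2 (add !q4):
                ○ open, literals {q2=1, q4=0}.
      branch 2.2 (add (!q2 || !q6)):
        (!q2 || !q6): β-rule — branch into !q2  //  !q6.
          branch 2.2.1 (add !q2):
            ○ open, literals {q2=0}.
          branch 2.2.2 (add !q6):
            ○ open, literals {q6=0}.
1 branch closed, 5 open.
An open branch gives a countermodel: q1=0 (unmentioned atoms arbitrary); under it the original formula is false.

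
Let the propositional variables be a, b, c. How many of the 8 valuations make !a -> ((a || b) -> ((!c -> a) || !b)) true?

7

Initial set: {(!a -> ((a || b) -> ((!c -> a) || !b)))}.
(!a -> ((a || b) -> ((!c -> a) || !b))): β-rule — branch into !!a  //  ((a || b) -> ((!c -> a) || !b)).
  branch 1 (add !!a):
    ○ open, literals {a=T}.
  branch 2 (add ((a || b) -> ((!c -> a) || !b))):
    ((a || b) -> ((!c -> a) || !b)): β-rule — branch into !(a || b)  //  ((!c -> a) || !b).
      branch 2.1 (add !(a || b)):
        !(a || b): α-rule — add !a, !b.
        ○ open, literals {a=F, b=F}.
      branch 2.2 (add ((!c -> a) || !b)):
        ((!c -> a) || !b): β-rule — branch into (!c -> a)  //  !b.
          branch 2.2.1 (add (!c -> a)):
            (!c -> a): β-rule — branch into !!c  //  a.
              branch 2.2.1.1 (add !!c):
                ○ open, literals {c=T}.
              branch 2.2.1.2 (add a):
                ○ open, literals {a=T}.
          branch 2.2.2 (add !b):
            ○ open, literals {b=F}.
0 branches closed, 5 open.
Each open branch fixes some atoms; the unmentioned ones are free. Counting distinct full assignments: branch {a=T} (b, c) contributes 4 new; branch {a=F, b=F} (c) contributes 2 new; branch {c=T} (a, b) contributes 1 new; branch {a=T} (b, c) contributes 0 new; branch {b=F} (a, c) contributes 0 new. Total: 7.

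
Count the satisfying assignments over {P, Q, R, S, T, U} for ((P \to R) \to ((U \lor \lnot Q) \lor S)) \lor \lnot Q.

58

Initial set: {T (((P \to R) \to ((U \lor \lnot Q) \lor S)) \lor \lnot Q)}.
T (((P \to R) \to ((U \lor \lnot Q) \lor S)) \lor \lnot Q): β-rule — branch into T ((P \to R) \to ((U \lor \lnot Q) \lor S))  //  T \lnot Q.
  branch 1 (add T ((P \to R) \to ((U \lor \lnot Q) \lor S))):
    T ((P \to R) \to ((U \lor \lnot Q) \lor S)): β-rule — branch into F (P \to R)  //  T ((U \lor \lnot Q) \lor S).
      branch 1.1 (add F (P \to R)):
        F (P \to R): α-rule — add T P, F R.
        ○ open, literals {P=T, R=F}.
      branch 1.2 (add T ((U \lor \lnot Q) \lor S)):
        T ((U \lor \lnot Q) \lor S): β-rule — branch into T (U \lor \lnot Q)  //  T S.
          branch 1.2.1 (add T (U \lor \lnot Q)):
            T (U \lor \lnot Q): β-rule — branch into T U  //  T \lnot Q.
              branch 1.2.1.1 (add T U):
                ○ open, literals {U=T}.
              branch 1.2.1.2 (add T \lnot Q):
                ○ open, literals {Q=F}.
          branch 1.2.2 (add T S):
            ○ open, literals {S=T}.
  branch 2 (add T \lnot Q):
    ○ open, literals {Q=F}.
0 branches closed, 5 open.
Each open branch fixes some atoms; the unmentioned ones are free. Counting distinct full assignments: branch {P=T, R=F} (Q, S, T, U) contributes 16 new; branch {U=T} (P, Q, R, S, T) contributes 24 new; branch {Q=F} (P, R, S, T, U) contributes 12 new; branch {S=T} (P, Q, R, T, U) contributes 6 new; branch {Q=F} (P, R, S, T, U) contributes 0 new. Total: 58.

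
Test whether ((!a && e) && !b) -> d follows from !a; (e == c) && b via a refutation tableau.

Initial set: {!a; ((e == c) && b); !(((!a && e) && !b) -> d)}.
((e == c) && b): α-rule — add (e == c), b.
!(((!a && e) && !b) -> d): α-rule — add ((!a && e) && !b), !d.
((!a && e) && !b): α-rule — add (!a && e), !b.
× closes — contains both b and !b.
All 1 branch closes.
Every branch closed, so the premises entail the conclusion.

Yes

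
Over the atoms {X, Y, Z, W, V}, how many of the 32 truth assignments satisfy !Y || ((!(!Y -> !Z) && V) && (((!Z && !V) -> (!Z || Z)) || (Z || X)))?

Initial set: {(!Y || ((!(!Y -> !Z) && V) && (((!Z && !V) -> (!Z || Z)) || (Z || X))))}.
(!Y || ((!(!Y -> !Z) && V) && (((!Z && !V) -> (!Z || Z)) || (Z || X)))): β-rule — branch into !Y  //  ((!(!Y -> !Z) && V) && (((!Z && !V) -> (!Z || Z)) || (Z || X))).
  branch 1 (add !Y):
    ○ open, literals {Y=0}.
  branch 2 (add ((!(!Y -> !Z) && V) && (((!Z && !V) -> (!Z || Z)) || (Z || X)))):
    ((!(!Y -> !Z) && V) && (((!Z && !V) -> (!Z || Z)) || (Z || X))): α-rule — add (!(!Y -> !Z) && V), (((!Z && !V) -> (!Z || Z)) || (Z || X)).
    (!(!Y -> !Z) && V): α-rule — add !(!Y -> !Z), V.
    !(!Y -> !Z): α-rule — add !Y, !!Z.
    (((!Z && !V) -> (!Z || Z)) || (Z || X)): β-rule — branch into ((!Z && !V) -> (!Z || Z))  //  (Z || X).
      branch 2.1 (add ((!Z && !V) -> (!Z || Z))):
        ((!Z && !V) -> (!Z || Z)): β-rule — branch into !(!Z && !V)  //  (!Z || Z).
          branch 2.1.1 (add !(!Z && !V)):
            !(!Z && !V): β-rule — branch into !!Z  //  !!V.
              branch 2.1.1.1 (add !!Z):
                ○ open, literals {V=1, Y=0, Z=1}.
              branch 2.1.1.2 (add !!V):
                ○ open, literals {V=1, Y=0, Z=1}.
          branch 2.1.2 (add (!Z || Z)):
            (!Z || Z): β-rule — branch into !Z  //  Z.
              branch 2.1.2.1 (add !Z):
                × closes — contains both Z and !Z.
              branch 2.1.2.2 (add Z):
                ○ open, literals {V=1, Y=0, Z=1}.
      branch 2.2 (add (Z || X)):
        (Z || X): β-rule — branch into Z  //  X.
          branch 2.2.1 (add Z):
            ○ open, literals {V=1, Y=0, Z=1}.
          branch 2.2.2 (add X):
            ○ open, literals {V=1, X=1, Y=0, Z=1}.
1 branch closed, 6 open.
Each open branch fixes some atoms; the unmentioned ones are free. Counting distinct full assignments: branch {Y=0} (X, Z, W, V) contributes 16 new; branch {V=1, Y=0, Z=1} (X, W) contributes 0 new; branch {V=1, Y=0, Z=1} (X, W) contributes 0 new; branch {V=1, Y=0, Z=1} (X, W) contributes 0 new; branch {V=1, Y=0, Z=1} (X, W) contributes 0 new; branch {V=1, X=1, Y=0, Z=1} (W) contributes 0 new. Total: 16.

16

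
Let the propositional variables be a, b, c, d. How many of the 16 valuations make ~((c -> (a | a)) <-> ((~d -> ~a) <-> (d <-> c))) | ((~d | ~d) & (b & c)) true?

Initial set: {T (~((c -> (a | a)) <-> ((~d -> ~a) <-> (d <-> c))) | ((~d | ~d) & (b & c)))}.
T (~((c -> (a | a)) <-> ((~d -> ~a) <-> (d <-> c))) | ((~d | ~d) & (b & c))): β-rule — branch into T ~((c -> (a | a)) <-> ((~d -> ~a) <-> (d <-> c)))  //  T ((~d | ~d) & (b & c)).
  branch 1 (add T ~((c -> (a | a)) <-> ((~d -> ~a) <-> (d <-> c)))):
    T ~((c -> (a | a)) <-> ((~d -> ~a) <-> (d <-> c))): β-rule — branch into T (c -> (a | a)), F ((~d -> ~a) <-> (d <-> c))  //  F (c -> (a | a)), T ((~d -> ~a) <-> (d <-> c)).
      branch 1.1 (add T (c -> (a | a)), F ((~d -> ~a) <-> (d <-> c))):
        T (c -> (a | a)): β-rule — branch into F c  //  T (a | a).
          branch 1.1.1 (add F c):
            F ((~d -> ~a) <-> (d <-> c)): β-rule — branch into T (~d -> ~a), F (d <-> c)  //  F (~d -> ~a), T (d <-> c).
              branch 1.1.1.1 (add T (~d -> ~a), F (d <-> c)):
                T (~d -> ~a): β-rule — branch into F ~d  //  T ~a.
                  branch 1.1.1.1.1 (add F ~d):
                    F (d <-> c): β-rule — branch into T d, F c  //  F d, T c.
                      branch 1.1.1.1.1.1 (add T d, F c):
                        ○ open, literals {c=F, d=T}.
                      branch 1.1.1.1.1.2 (add F d, T c):
                        × closes — contains both d and ~d.
                  branch 1.1.1.1.2 (add T ~a):
                    F (d <-> c): β-rule — branch into T d, F c  //  F d, T c.
                      branch 1.1.1.1.2.1 (add T d, F c):
                        ○ open, literals {a=F, c=F, d=T}.
                      branch 1.1.1.1.2.2 (add F d, T c):
                        × closes — contains both c and ~c.
              branch 1.1.1.2 (add F (~d -> ~a), T (d <-> c)):
                F (~d -> ~a): α-rule — add T ~d, F ~a.
                T (d <-> c): β-rule — branch into T d, T c  //  F d, F c.
                  branch 1.1.1.2.1 (add T d, T c):
                    × closes — contains both d and ~d.
                  branch 1.1.1.2.2 (add F d, F c):
                    ○ open, literals {a=T, c=F, d=F}.
          branch 1.1.2 (add T (a | a)):
            F ((~d -> ~a) <-> (d <-> c)): β-rule — branch into T (~d -> ~a), F (d <-> c)  //  F (~d -> ~a), T (d <-> c).
              branch 1.1.2.1 (add T (~d -> ~a), F (d <-> c)):
                T (a | a): β-rule — branch into T a  //  T a.
                  branch 1.1.2.1.1 (add T a):
                    T (~d -> ~a): β-rule — branch into F ~d  //  T ~a.
                      branch 1.1.2.1.1.1 (add F ~d):
                        F (d <-> c): β-rule — branch into T d, F c  //  F d, T c.
                          branch 1.1.2.1.1.1.1 (add T d, F c):
                            ○ open, literals {a=T, c=F, d=T}.
                          branch 1.1.2.1.1.1.2 (add F d, T c):
                            × closes — contains both d and ~d.
                      branch 1.1.2.1.1.2 (add T ~a):
                        × closes — contains both a and ~a.
                  branch 1.1.2.1.2 (add T a):
                    T (~d -> ~a): β-rule — branch into F ~d  //  T ~a.
                      branch 1.1.2.1.2.1 (add F ~d):
                        F (d <-> c): β-rule — branch into T d, F c  //  F d, T c.
                          branch 1.1.2.1.2.1.1 (add T d, F c):
                            ○ open, literals {a=T, c=F, d=T}.
                          branch 1.1.2.1.2.1.2 (add F d, T c):
                            × closes — contains both d and ~d.
                      branch 1.1.2.1.2.2 (add T ~a):
                        × closes — contains both a and ~a.
              branch 1.1.2.2 (add F (~d -> ~a), T (d <-> c)):
                F (~d -> ~a): α-rule — add T ~d, F ~a.
                T (a | a): β-rule — branch into T a  //  T a.
                  branch 1.1.2.2.1 (add T a):
                    T (d <-> c): β-rule — branch into T d, T c  //  F d, F c.
                      branch 1.1.2.2.1.1 (add T d, T c):
                        × closes — contains both d and ~d.
                      branch 1.1.2.2.1.2 (add F d, F c):
                        ○ open, literals {a=T, c=F, d=F}.
                  branch 1.1.2.2.2 (add T a):
                    T (d <-> c): β-rule — branch into T d, T c  //  F d, F c.
                      branch 1.1.2.2.2.1 (add T d, T c):
                        × closes — contains both d and ~d.
                      branch 1.1.2.2.2.2 (add F d, F c):
                        ○ open, literals {a=T, c=F, d=F}.
      branch 1.2 (add F (c -> (a | a)), T ((~d -> ~a) <-> (d <-> c))):
        F (c -> (a | a)): α-rule — add T c, F (a | a).
        F (a | a): α-rule — add F a, F a.
        T ((~d -> ~a) <-> (d <-> c)): β-rule — branch into T (~d -> ~a), T (d <-> c)  //  F (~d -> ~a), F (d <-> c).
          branch 1.2.1 (add T (~d -> ~a), T (d <-> c)):
            T (~d -> ~a): β-rule — branch into F ~d  //  T ~a.
              branch 1.2.1.1 (add F ~d):
                T (d <-> c): β-rule — branch into T d, T c  //  F d, F c.
                  branch 1.2.1.1.1 (add T d, T c):
                    ○ open, literals {a=F, c=T, d=T}.
                  branch 1.2.1.1.2 (add F d, F c):
                    × closes — contains both d and ~d.
              branch 1.2.1.2 (add T ~a):
                T (d <-> c): β-rule — branch into T d, T c  //  F d, F c.
                  branch 1.2.1.2.1 (add T d, T c):
                    ○ open, literals {a=F, c=T, d=T}.
                  branch 1.2.1.2.2 (add F d, F c):
                    × closes — contains both c and ~c.
          branch 1.2.2 (add F (~d -> ~a), F (d <-> c)):
            F (~d -> ~a): α-rule — add T ~d, F ~a.
            × closes — contains both a and ~a.
  branch 2 (add T ((~d | ~d) & (b & c))):
    T ((~d | ~d) & (b & c)): α-rule — add T (~d | ~d), T (b & c).
    T (b & c): α-rule — add T b, T c.
    T (~d | ~d): β-rule — branch into T ~d  //  T ~d.
      branch 2.1 (add T ~d):
        ○ open, literals {b=T, c=T, d=F}.
      branch 2.2 (add T ~d):
        ○ open, literals {b=T, c=T, d=F}.
12 branches closed, 11 open.
Each open branch fixes some atoms; the unmentioned ones are free. Counting distinct full assignments: branch {c=F, d=T} (a, b) contributes 4 new; branch {a=F, c=F, d=T} (b) contributes 0 new; branch {a=T, c=F, d=F} (b) contributes 2 new; branch {a=T, c=F, d=T} (b) contributes 0 new; branch {a=T, c=F, d=T} (b) contributes 0 new; branch {a=T, c=F, d=F} (b) contributes 0 new; branch {a=T, c=F, d=F} (b) contributes 0 new; branch {a=F, c=T, d=T} (b) contributes 2 new; branch {a=F, c=T, d=T} (b) contributes 0 new; branch {b=T, c=T, d=F} (a) contributes 2 new; branch {b=T, c=T, d=F} (a) contributes 0 new. Total: 10.

10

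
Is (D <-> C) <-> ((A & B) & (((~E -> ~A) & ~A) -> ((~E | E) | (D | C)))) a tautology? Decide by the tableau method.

Not valid

Assume the negation and expand:
Initial set: {F ((D <-> C) <-> ((A & B) & (((~E -> ~A) & ~A) -> ((~E | E) | (D | C)))))}.
F ((D <-> C) <-> ((A & B) & (((~E -> ~A) & ~A) -> ((~E | E) | (D | C))))): β-rule — branch into T (D <-> C), F ((A & B) & (((~E -> ~A) & ~A) -> ((~E | E) | (D | C))))  //  F (D <-> C), T ((A & B) & (((~E -> ~A) & ~A) -> ((~E | E) | (D | C)))).
  branch 1 (add T (D <-> C), F ((A & B) & (((~E -> ~A) & ~A) -> ((~E | E) | (D | C))))):
    T (D <-> C): β-rule — branch into T D, T C  //  F D, F C.
      branch 1.1 (add T D, T C):
        F ((A & B) & (((~E -> ~A) & ~A) -> ((~E | E) | (D | C)))): β-rule — branch into F (A & B)  //  F (((~E -> ~A) & ~A) -> ((~E | E) | (D | C))).
          branch 1.1.1 (add F (A & B)):
            F (A & B): β-rule — branch into F A  //  F B.
              branch 1.1.1.1 (add F A):
                ○ open, literals {A=0, C=1, D=1}.
              branch 1.1.1.2 (add F B):
                ○ open, literals {B=0, C=1, D=1}.
          branch 1.1.2 (add F (((~E -> ~A) & ~A) -> ((~E | E) | (D | C)))):
            F (((~E -> ~A) & ~A) -> ((~E | E) | (D | C))): α-rule — add T ((~E -> ~A) & ~A), F ((~E | E) | (D | C)).
            T ((~E -> ~A) & ~A): α-rule — add T (~E -> ~A), T ~A.
            F ((~E | E) | (D | C)): α-rule — add F (~E | E), F (D | C).
            F (~E | E): α-rule — add F ~E, F E.
            × closes — contains both E and ~E.
      branch 1.2 (add F D, F C):
        F ((A & B) & (((~E -> ~A) & ~A) -> ((~E | E) | (D | C)))): β-rule — branch into F (A & B)  //  F (((~E -> ~A) & ~A) -> ((~E | E) | (D | C))).
          branch 1.2.1 (add F (A & B)):
            F (A & B): β-rule — branch into F A  //  F B.
              branch 1.2.1.1 (add F A):
                ○ open, literals {A=0, C=0, D=0}.
              branch 1.2.1.2 (add F B):
                ○ open, literals {B=0, C=0, D=0}.
          branch 1.2.2 (add F (((~E -> ~A) & ~A) -> ((~E | E) | (D | C)))):
            F (((~E -> ~A) & ~A) -> ((~E | E) | (D | C))): α-rule — add T ((~E -> ~A) & ~A), F ((~E | E) | (D | C)).
            T ((~E -> ~A) & ~A): α-rule — add T (~E -> ~A), T ~A.
            F ((~E | E) | (D | C)): α-rule — add F (~E | E), F (D | C).
            F (~E | E): α-rule — add F ~E, F E.
            × closes — contains both E and ~E.
  branch 2 (add F (D <-> C), T ((A & B) & (((~E -> ~A) & ~A) -> ((~E | E) | (D | C))))):
    T ((A & B) & (((~E -> ~A) & ~A) -> ((~E | E) | (D | C)))): α-rule — add T (A & B), T (((~E -> ~A) & ~A) -> ((~E | E) | (D | C))).
    T (A & B): α-rule — add T A, T B.
    F (D <-> C): β-rule — branch into T D, F C  //  F D, T C.
      branch 2.1 (add T D, F C):
        T (((~E -> ~A) & ~A) -> ((~E | E) | (D | C))): β-rule — branch into F ((~E -> ~A) & ~A)  //  T ((~E | E) | (D | C)).
          branch 2.1.1 (add F ((~E -> ~A) & ~A)):
            F ((~E -> ~A) & ~A): β-rule — branch into F (~E -> ~A)  //  F ~A.
              branch 2.1.1.1 (add F (~E -> ~A)):
                F (~E -> ~A): α-rule — add T ~E, F ~A.
                ○ open, literals {A=1, B=1, C=0, D=1, E=0}.
              branch 2.1.1.2 (add F ~A):
                ○ open, literals {A=1, B=1, C=0, D=1}.
          branch 2.1.2 (add T ((~E | E) | (D | C))):
            T ((~E | E) | (D | C)): β-rule — branch into T (~E | E)  //  T (D | C).
              branch 2.1.2.1 (add T (~E | E)):
                T (~E | E): β-rule — branch into T ~E  //  T E.
                  branch 2.1.2.1.1 (add T ~E):
                    ○ open, literals {A=1, B=1, C=0, D=1, E=0}.
                  branch 2.1.2.1.2 (add T E):
                    ○ open, literals {A=1, B=1, C=0, D=1, E=1}.
              branch 2.1.2.2 (add T (D | C)):
                T (D | C): β-rule — branch into T D  //  T C.
                  branch 2.1.2.2.1 (add T D):
                    ○ open, literals {A=1, B=1, C=0, D=1}.
                  branch 2.1.2.2.2 (add T C):
                    × closes — contains both C and ~C.
      branch 2.2 (add F D, T C):
        T (((~E -> ~A) & ~A) -> ((~E | E) | (D | C))): β-rule — branch into F ((~E -> ~A) & ~A)  //  T ((~E | E) | (D | C)).
          branch 2.2.1 (add F ((~E -> ~A) & ~A)):
            F ((~E -> ~A) & ~A): β-rule — branch into F (~E -> ~A)  //  F ~A.
              branch 2.2.1.1 (add F (~E -> ~A)):
                F (~E -> ~A): α-rule — add T ~E, F ~A.
                ○ open, literals {A=1, B=1, C=1, D=0, E=0}.
              branch 2.2.1.2 (add F ~A):
                ○ open, literals {A=1, B=1, C=1, D=0}.
          branch 2.2.2 (add T ((~E | E) | (D | C))):
            T ((~E | E) | (D | C)): β-rule — branch into T (~E | E)  //  T (D | C).
              branch 2.2.2.1 (add T (~E | E)):
                T (~E | E): β-rule — branch into T ~E  //  T E.
                  branch 2.2.2.1.1 (add T ~E):
                    ○ open, literals {A=1, B=1, C=1, D=0, E=0}.
                  branch 2.2.2.1.2 (add T E):
                    ○ open, literals {A=1, B=1, C=1, D=0, E=1}.
              branch 2.2.2.2 (add T (D | C)):
                T (D | C): β-rule — branch into T D  //  T C.
                  branch 2.2.2.2.1 (add T D):
                    × closes — contains both D and ~D.
                  branch 2.2.2.2.2 (add T C):
                    ○ open, literals {A=1, B=1, C=1, D=0}.
4 branches closed, 14 open.
An open branch gives a countermodel: A=0, C=1, D=1 (unmentioned atoms arbitrary); under it the original formula is false.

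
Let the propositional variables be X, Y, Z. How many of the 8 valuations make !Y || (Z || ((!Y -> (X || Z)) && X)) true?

Initial set: {(!Y || (Z || ((!Y -> (X || Z)) && X)))}.
(!Y || (Z || ((!Y -> (X || Z)) && X))): β-rule — branch into !Y  //  (Z || ((!Y -> (X || Z)) && X)).
  branch 1 (add !Y):
    ○ open, literals {Y=false}.
  branch 2 (add (Z || ((!Y -> (X || Z)) && X))):
    (Z || ((!Y -> (X || Z)) && X)): β-rule — branch into Z  //  ((!Y -> (X || Z)) && X).
      branch 2.1 (add Z):
        ○ open, literals {Z=true}.
      branch 2.2 (add ((!Y -> (X || Z)) && X)):
        ((!Y -> (X || Z)) && X): α-rule — add (!Y -> (X || Z)), X.
        (!Y -> (X || Z)): β-rule — branch into !!Y  //  (X || Z).
          branch 2.2.1 (add !!Y):
            ○ open, literals {X=true, Y=true}.
          branch 2.2.2 (add (X || Z)):
            (X || Z): β-rule — branch into X  //  Z.
              branch 2.2.2.1 (add X):
                ○ open, literals {X=true}.
              branch 2.2.2.2 (add Z):
                ○ open, literals {X=true, Z=true}.
0 branches closed, 5 open.
Each open branch fixes some atoms; the unmentioned ones are free. Counting distinct full assignments: branch {Y=false} (X, Z) contributes 4 new; branch {Z=true} (X, Y) contributes 2 new; branch {X=true, Y=true} (Z) contributes 1 new; branch {X=true} (Y, Z) contributes 0 new; branch {X=true, Z=true} (Y) contributes 0 new. Total: 7.

7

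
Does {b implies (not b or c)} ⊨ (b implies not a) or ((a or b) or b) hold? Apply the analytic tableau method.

Initial set: {(b implies (not b or c)); not ((b implies not a) or ((a or b) or b))}.
not ((b implies not a) or ((a or b) or b)): α-rule — add not (b implies not a), not ((a or b) or b).
not (b implies not a): α-rule — add b, not not a.
not ((a or b) or b): α-rule — add not (a or b), not b.
× closes — contains both b and not b.
All 1 branch closes.
Every branch closed, so the premises entail the conclusion.

Yes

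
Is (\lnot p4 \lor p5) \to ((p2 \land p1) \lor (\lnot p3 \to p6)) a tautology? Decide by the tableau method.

Not valid

Assume the negation and expand:
Initial set: {\lnot ((\lnot p4 \lor p5) \to ((p2 \land p1) \lor (\lnot p3 \to p6)))}.
\lnot ((\lnot p4 \lor p5) \to ((p2 \land p1) \lor (\lnot p3 \to p6))): α-rule — add (\lnot p4 \lor p5), \lnot ((p2 \land p1) \lor (\lnot p3 \to p6)).
\lnot ((p2 \land p1) \lor (\lnot p3 \to p6)): α-rule — add \lnot (p2 \land p1), \lnot (\lnot p3 \to p6).
\lnot (\lnot p3 \to p6): α-rule — add \lnot p3, \lnot p6.
(\lnot p4 \lor p5): β-rule — branch into \lnot p4  //  p5.
  branch 1 (add \lnot p4):
    \lnot (p2 \land p1): β-rule — branch into \lnot p2  //  \lnot p1.
      branch 1.1 (add \lnot p2):
        ○ open, literals {p2=false, p3=false, p4=false, p6=false}.
      branch 1.2 (add \lnot p1):
        ○ open, literals {p1=false, p3=false, p4=false, p6=false}.
  branch 2 (add p5):
    \lnot (p2 \land p1): β-rule — branch into \lnot p2  //  \lnot p1.
      branch 2.1 (add \lnot p2):
        ○ open, literals {p2=false, p3=false, p5=true, p6=false}.
      branch 2.2 (add \lnot p1):
        ○ open, literals {p1=false, p3=false, p5=true, p6=false}.
0 branches closed, 4 open.
An open branch gives a countermodel: p2=false, p3=false, p4=false, p6=false (unmentioned atoms arbitrary); under it the original formula is false.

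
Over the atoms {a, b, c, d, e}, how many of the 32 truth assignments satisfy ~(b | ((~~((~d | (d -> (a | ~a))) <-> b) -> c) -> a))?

Initial set: {~(b | ((~~((~d | (d -> (a | ~a))) <-> b) -> c) -> a))}.
~(b | ((~~((~d | (d -> (a | ~a))) <-> b) -> c) -> a)): α-rule — add ~b, ~((~~((~d | (d -> (a | ~a))) <-> b) -> c) -> a).
~((~~((~d | (d -> (a | ~a))) <-> b) -> c) -> a): α-rule — add (~~((~d | (d -> (a | ~a))) <-> b) -> c), ~a.
(~~((~d | (d -> (a | ~a))) <-> b) -> c): β-rule — branch into ~~~((~d | (d -> (a | ~a))) <-> b)  //  c.
  branch 1 (add ~~~((~d | (d -> (a | ~a))) <-> b)):
    ~~~((~d | (d -> (a | ~a))) <-> b): drop double negation, giving ~((~d | (d -> (a | ~a))) <-> b).
    ~((~d | (d -> (a | ~a))) <-> b): β-rule — branch into (~d | (d -> (a | ~a))), ~b  //  ~(~d | (d -> (a | ~a))), b.
      branch 1.1 (add (~d | (d -> (a | ~a))), ~b):
        (~d | (d -> (a | ~a))): β-rule — branch into ~d  //  (d -> (a | ~a)).
          branch 1.1.1 (add ~d):
            ○ open, literals {a=0, b=0, d=0}.
          branch 1.1.2 (add (d -> (a | ~a))):
            (d -> (a | ~a)): β-rule — branch into ~d  //  (a | ~a).
              branch 1.1.2.1 (add ~d):
                ○ open, literals {a=0, b=0, d=0}.
              branch 1.1.2.2 (add (a | ~a)):
                (a | ~a): β-rule — branch into a  //  ~a.
                  branch 1.1.2.2.1 (add a):
                    × closes — contains both a and ~a.
                  branch 1.1.2.2.2 (add ~a):
                    ○ open, literals {a=0, b=0}.
      branch 1.2 (add ~(~d | (d -> (a | ~a))), b):
        × closes — contains both b and ~b.
  branch 2 (add c):
    ○ open, literals {a=0, b=0, c=1}.
2 branches closed, 4 open.
Each open branch fixes some atoms; the unmentioned ones are free. Counting distinct full assignments: branch {a=0, b=0, d=0} (c, e) contributes 4 new; branch {a=0, b=0, d=0} (c, e) contributes 0 new; branch {a=0, b=0} (c, d, e) contributes 4 new; branch {a=0, b=0, c=1} (d, e) contributes 0 new. Total: 8.

8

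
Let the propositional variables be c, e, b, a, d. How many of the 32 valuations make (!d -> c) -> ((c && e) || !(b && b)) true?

Initial set: {((!d -> c) -> ((c && e) || !(b && b)))}.
((!d -> c) -> ((c && e) || !(b && b))): β-rule — branch into !(!d -> c)  //  ((c && e) || !(b && b)).
  branch 1 (add !(!d -> c)):
    !(!d -> c): α-rule — add !d, !c.
    ○ open, literals {c=0, d=0}.
  branch 2 (add ((c && e) || !(b && b))):
    ((c && e) || !(b && b)): β-rule — branch into (c && e)  //  !(b && b).
      branch 2.1 (add (c && e)):
        (c && e): α-rule — add c, e.
        ○ open, literals {c=1, e=1}.
      branch 2.2 (add !(b && b)):
        !(b && b): β-rule — branch into !b  //  !b.
          branch 2.2.1 (add !b):
            ○ open, literals {b=0}.
          branch 2.2.2 (add !b):
            ○ open, literals {b=0}.
0 branches closed, 4 open.
Each open branch fixes some atoms; the unmentioned ones are free. Counting distinct full assignments: branch {c=0, d=0} (e, b, a) contributes 8 new; branch {c=1, e=1} (b, a, d) contributes 8 new; branch {b=0} (c, e, a, d) contributes 8 new; branch {b=0} (c, e, a, d) contributes 0 new. Total: 24.

24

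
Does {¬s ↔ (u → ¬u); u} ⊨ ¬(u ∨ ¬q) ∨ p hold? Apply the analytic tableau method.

No

Initial set: {(¬s ↔ (u → ¬u)); u; ¬(¬(u ∨ ¬q) ∨ p)}.
¬(¬(u ∨ ¬q) ∨ p): α-rule — add ¬¬(u ∨ ¬q), ¬p.
(¬s ↔ (u → ¬u)): β-rule — branch into ¬s, (u → ¬u)  //  ¬¬s, ¬(u → ¬u).
  branch 1 (add ¬s, (u → ¬u)):
    ¬¬(u ∨ ¬q): β-rule — branch into u  //  ¬q.
      branch 1.1 (add u):
        (u → ¬u): β-rule — branch into ¬u  //  ¬u.
          branch 1.1.1 (add ¬u):
            × closes — contains both u and ¬u.
          branch 1.1.2 (add ¬u):
            × closes — contains both u and ¬u.
      branch 1.2 (add ¬q):
        (u → ¬u): β-rule — branch into ¬u  //  ¬u.
          branch 1.2.1 (add ¬u):
            × closes — contains both u and ¬u.
          branch 1.2.2 (add ¬u):
            × closes — contains both u and ¬u.
  branch 2 (add ¬¬s, ¬(u → ¬u)):
    ¬(u → ¬u): α-rule — add u, ¬¬u.
    ¬¬(u ∨ ¬q): β-rule — branch into u  //  ¬q.
      branch 2.1 (add u):
        ○ open, literals {p=F, s=T, u=T}.
      branch 2.2 (add ¬q):
        ○ open, literals {p=F, q=F, s=T, u=T}.
4 branches closed, 2 open.
An open branch gives a countermodel: p=F, s=T, u=T (unmentioned atoms arbitrary); the premises hold there but the conclusion fails.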